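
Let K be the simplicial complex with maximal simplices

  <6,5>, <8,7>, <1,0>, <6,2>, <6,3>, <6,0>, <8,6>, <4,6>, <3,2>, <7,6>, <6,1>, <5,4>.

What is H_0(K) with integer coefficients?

H_0 = Z.

K has 9 vertices, 12 edges.
rank ∂_0 = 0, rank ∂_1 = 8 ⇒ b_0 = 9 − 0 − 8 = 1; all invariant factors of ∂_1 are 1 so no torsion. So H_0 = Z.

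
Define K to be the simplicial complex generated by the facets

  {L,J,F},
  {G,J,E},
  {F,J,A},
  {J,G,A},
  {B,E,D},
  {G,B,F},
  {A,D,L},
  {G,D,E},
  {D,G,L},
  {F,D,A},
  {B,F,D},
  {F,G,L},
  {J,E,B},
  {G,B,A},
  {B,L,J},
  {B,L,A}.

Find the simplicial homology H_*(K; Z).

H_0 = Z,  H_1 = Z^2,  H_2 = Z.

We work with the vertex ordering A < B < D < E < F < G < J < L. The simplices of K, each written with vertices in increasing order, are:

  0-simplices (8): A, B, D, E, F, G, J, L
  1-simplices (24): AB, AD, AF, AG, AJ, AL, BD, BE, BF, BG, BJ, BL, DE, DF, DG, DL, EG, EJ, FG, FJ, FL, GJ, GL, JL
  2-simplices (16): ABG, ABL, ADF, ADL, AFJ, AGJ, BDE, BDF, BEJ, BFG, BJL, DEG, DGL, EGJ, FGL, FJL

Hence C_0 ≅ Z^8, C_1 ≅ Z^24, C_2 ≅ Z^16.

The boundary map ∂_1: C_1 → C_0 maps an edge to its endpoints' difference, ∂[p,q] = q − p.
The resulting 8×24 matrix has rank 7, and its Smith normal form has invariant factors (1,1,1,1,1,1,1).

The boundary map ∂_2: C_2 → C_1 maps a triangle to the signed sum of its edges. For instance
  ∂AFJ = FJ − AJ + AF,
  ∂ABL = BL − AL + AB.
This gives a 24×16 integer matrix of rank 15; reducing to Smith normal form yields diagonal entries (1,1,1,1,1,1,1,1,1,1,1,1,1,1,1).

Computing H_k = (kernel of ∂_k) / (image of ∂_{k+1}):

  H_0: rank C_0 − rank ∂_1 = 8 − 7 = 1, and the invariant factors of ∂_1 are all 1, so H_0 = Z.
  H_1: rank ker ∂_1 − rank ∂_2 = (24 − 7) − 15 = 2, and the invariant factors of ∂_2 are all 1, so H_1 = Z^2.
  H_2: rank ker ∂_2 − rank ∂_3 = (16 − 15) − 0 = 1, and there is no ∂_3, so H_2 = Z.

As a check, the Euler characteristic is 8 − 24 + 16 = 0, which agrees with 1 − 2 + 1 = 0.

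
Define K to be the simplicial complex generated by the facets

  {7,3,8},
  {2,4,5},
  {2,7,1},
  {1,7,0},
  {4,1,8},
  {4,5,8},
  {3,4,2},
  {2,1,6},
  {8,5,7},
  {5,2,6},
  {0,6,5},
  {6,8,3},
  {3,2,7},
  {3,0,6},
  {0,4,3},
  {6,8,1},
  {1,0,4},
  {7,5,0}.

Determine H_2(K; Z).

H_2 = Z.

Take the total order 0 < 1 < 2 < 3 < 4 < 5 < 6 < 7 < 8 on the vertex set. Then K (dimension 2) consists of the simplices:

  0-simplices (9): [0], [1], [2], [3], [4], [5], [6], [7], [8]
  1-simplices (27): (27 of them)
  2-simplices (18): [0,1,4], [0,1,7], [0,3,4], [0,3,6], [0,5,6], [0,5,7], [1,2,6], [1,2,7], [1,4,8], [1,6,8], [2,3,4], [2,3,7], [2,4,5], [2,5,6], [3,6,8], [3,7,8], [4,5,8], [5,7,8]

Hence C_0 ≅ Z^9, C_1 ≅ Z^27, C_2 ≅ Z^18.

∂_1: C_1 → C_0 maps an edge to its endpoints' difference, ∂[p,q] = q − p. For instance
  ∂[1,6] = [6] − [1].
The 9×27 boundary matrix has rank 8 and Smith normal form diag(1,1,1,1,1,1,1,1).

Boundary ∂_2: C_2 → C_1 sends each 2-simplex [p,q,r] to [q,r] − [p,r] + [p,q]. For instance
  ∂[1,2,6] = [2,6] − [1,6] + [1,2],
  ∂[2,4,5] = [4,5] − [2,5] + [2,4].
The resulting 27×18 matrix has rank 17, and its Smith normal form has invariant factors (1,1,1,1,1,1,1,1,1,1,1,1,1,1,1,1,1).

Computing H_k = (kernel of ∂_k) / (image of ∂_{k+1}):

  H_2: rank ker ∂_2 − rank ∂_3 = (18 − 17) − 0 = 1, and there is no ∂_3, so H_2 ≅ Z.

(K is a triangulation of the torus T^2.)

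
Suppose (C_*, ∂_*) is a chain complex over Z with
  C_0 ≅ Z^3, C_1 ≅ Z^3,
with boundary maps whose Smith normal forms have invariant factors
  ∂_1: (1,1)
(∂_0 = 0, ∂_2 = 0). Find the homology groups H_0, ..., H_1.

H_0: b_0 = 3 − 0 − 2 = 1; torsion from ∂_1 factors > 1: none. So H_0 = Z.
H_1: b_1 = 3 − 2 − 0 = 1; torsion from ∂_2 factors > 1: none. So H_1 = Z.

H_0 = Z,  H_1 = Z.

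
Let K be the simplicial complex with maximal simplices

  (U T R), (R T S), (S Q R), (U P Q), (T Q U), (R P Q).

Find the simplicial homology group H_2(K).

H_2 = 0.

K has 6 vertices, 12 edges, 6 triangles.
rank ∂_2 = 6, rank ∂_3 = 0 ⇒ b_2 = 6 − 6 − 0 = 0. So H_2 = 0.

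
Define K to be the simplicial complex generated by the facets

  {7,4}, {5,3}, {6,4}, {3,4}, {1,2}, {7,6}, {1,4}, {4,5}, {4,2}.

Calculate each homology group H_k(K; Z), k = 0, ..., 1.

Take the total order 1 < 2 < 3 < 4 < 5 < 6 < 7 on the vertex set. Then K (dimension 1) consists of the simplices:

  0-simplices (7): [1], [2], [3], [4], [5], [6], [7]
  1-simplices (9): [1,2], [1,4], [2,4], [3,4], [3,5], [4,5], [4,6], [4,7], [6,7]

so the chain groups are C_0 ≅ Z^7, C_1 ≅ Z^9.

∂_1: C_1 → C_0 maps an edge to its endpoints' difference, ∂[p,q] = q − p.
The 7×9 boundary matrix has rank 6 and Smith normal form diag(1,1,1,1,1,1).

Reading off H_k = ker ∂_k / im ∂_{k+1}:

  H_0: rank C_0 − rank ∂_1 = 7 − 6 = 1, and the invariant factors of ∂_1 are all 1, so H_0 ≅ Z.
  H_1: rank ker ∂_1 − rank ∂_2 = (9 − 6) − 0 = 3, and there is no ∂_2, so H_1 ≅ Z^3.

(K is a triangulation of a wedge of 3 circles.)

H_0 = Z,  H_1 = Z^3.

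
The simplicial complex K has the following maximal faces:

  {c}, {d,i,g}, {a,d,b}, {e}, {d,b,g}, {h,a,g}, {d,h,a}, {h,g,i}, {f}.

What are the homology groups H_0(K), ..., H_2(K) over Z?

H_0 = Z^4,  H_1 = Z,  H_2 = 0.

We work with the vertex ordering a < b < c < d < e < f < g < h < i. The simplices of K, each written with vertices in increasing order, are:

  0-simplices (9): a, b, c, d, e, f, g, h, i
  1-simplices (12): ab, ad, ag, ah, bd, bg, dg, dh, di, gh, gi, hi
  2-simplices (6): abd, adh, agh, bdg, dgi, ghi

so the chain groups are C_0 ≅ Z^9, C_1 ≅ Z^12, C_2 ≅ Z^6.

The boundary map ∂_1: C_1 → C_0 sends each edge [p,q] (with p < q) to q − p.
The resulting 9×12 matrix has rank 5, and its Smith normal form has invariant factors (1,1,1,1,1).

Boundary ∂_2: C_2 → C_1 sends each 2-simplex [p,q,r] to [q,r] − [p,r] + [p,q]. For instance
  ∂abd = bd − ad + ab,
  ∂agh = gh − ah + ag.
As a 12×6 matrix over Z this has rank 6, with invariant factors (1,1,1,1,1,1).

Reading off H_k = ker ∂_k / im ∂_{k+1}:

  H_0: rank C_0 − rank ∂_1 = 9 − 5 = 4, and the invariant factors of ∂_1 are all 1, so H_0 ≅ Z^4.
  H_1: rank ker ∂_1 − rank ∂_2 = (12 − 5) − 6 = 1, and the invariant factors of ∂_2 are all 1, so H_1 ≅ Z.
  H_2: rank ker ∂_2 − rank ∂_3 = (6 − 6) − 0 = 0, and there is no ∂_3, so H_2 ≅ 0.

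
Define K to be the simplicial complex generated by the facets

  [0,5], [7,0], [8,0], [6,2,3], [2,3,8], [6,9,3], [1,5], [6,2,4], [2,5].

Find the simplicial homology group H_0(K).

H_0 = Z.

Take the total order 0 < 1 < 2 < 3 < 4 < 5 < 6 < 7 < 8 < 9 on the vertex set. Then K (dimension 2) consists of the simplices:

  0-simplices (10): [0], [1], [2], [3], [4], [5], [6], [7], [8], [9]
  1-simplices (14): [0,5], [0,7], [0,8], [1,5], [2,3], [2,4], [2,5], [2,6], [2,8], [3,6], [3,8], [3,9], [4,6], [6,9]
  2-simplices (4): [2,3,6], [2,3,8], [2,4,6], [3,6,9]

so the chain groups are C_0 ≅ Z^10, C_1 ≅ Z^14, C_2 ≅ Z^4.

Boundary ∂_1: C_1 → C_0 is given by ∂[p,q] = [q] − [p]. For instance
  ∂[0,8] = [8] − [0].
This gives a 10×14 integer matrix of rank 9; reducing to Smith normal form yields diagonal entries (1,1,1,1,1,1,1,1,1).

The boundary map ∂_2: C_2 → C_1 maps a triangle to the signed sum of its edges. For instance
  ∂[3,6,9] = [6,9] − [3,9] + [3,6],
  ∂[2,3,6] = [3,6] − [2,6] + [2,3].
As a 14×4 matrix over Z this has rank 4, with invariant factors (1,1,1,1).

Reading off H_k = ker ∂_k / im ∂_{k+1}:

  H_0: rank C_0 − rank ∂_1 = 10 − 9 = 1, and the invariant factors of ∂_1 are all 1, so H_0 ≅ Z.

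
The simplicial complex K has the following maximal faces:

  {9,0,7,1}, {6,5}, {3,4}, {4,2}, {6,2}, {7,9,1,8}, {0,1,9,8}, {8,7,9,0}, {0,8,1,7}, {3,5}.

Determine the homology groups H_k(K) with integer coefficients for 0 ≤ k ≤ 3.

H_0 ≅ Z^2,  H_1 ≅ Z,  H_2 = 0,  H_3 ≅ Z.

K has 10 vertices, 15 edges, 10 triangles, 5 3-simplices.
rank ∂_0 = 0, rank ∂_1 = 8 ⇒ b_0 = 10 − 0 − 8 = 2; all invariant factors of ∂_1 are 1 so no torsion. So H_0 = Z^2.
rank ∂_1 = 8, rank ∂_2 = 6 ⇒ b_1 = 15 − 8 − 6 = 1; all invariant factors of ∂_2 are 1 so no torsion. So H_1 = Z.
rank ∂_2 = 6, rank ∂_3 = 4 ⇒ b_2 = 10 − 6 − 4 = 0; all invariant factors of ∂_3 are 1 so no torsion. So H_2 = 0.
rank ∂_3 = 4, rank ∂_4 = 0 ⇒ b_3 = 5 − 4 − 0 = 1. So H_3 = Z.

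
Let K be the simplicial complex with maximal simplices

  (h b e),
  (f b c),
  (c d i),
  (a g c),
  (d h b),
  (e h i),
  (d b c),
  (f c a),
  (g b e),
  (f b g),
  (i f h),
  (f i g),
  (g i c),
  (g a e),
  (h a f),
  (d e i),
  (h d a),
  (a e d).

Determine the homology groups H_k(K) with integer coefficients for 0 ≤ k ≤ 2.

Take the total order a < b < c < d < e < f < g < h < i on the vertex set. Then K (dimension 2) consists of the simplices:

  0-simplices (9): a, b, c, d, e, f, g, h, i
  1-simplices (27): ac, ad, ae, af, ag, ah, bc, bd, be, bf, bg, bh, cd, cf, cg, ci, de, dh, di, eg, eh, ei, fg, fh, fi, gi, hi
  2-simplices (18): acf, acg, ade, adh, aeg, afh, bcd, bcf, bdh, beg, beh, bfg, cdi, cgi, dei, ehi, fgi, fhi

so the chain groups are C_0 ≅ Z^9, C_1 ≅ Z^27, C_2 ≅ Z^18.

The boundary map ∂_1: C_1 → C_0 is given by ∂[p,q] = [q] − [p].
The 9×27 boundary matrix has rank 8 and Smith normal form diag(1,1,1,1,1,1,1,1).

The boundary map ∂_2: C_2 → C_1 sends each 2-simplex [p,q,r] to [q,r] − [p,r] + [p,q]. For instance
  ∂cgi = gi − ci + cg,
  ∂fgi = gi − fi + fg.
This gives a 27×18 integer matrix of rank 18; reducing to Smith normal form yields diagonal entries (1,1,1,1,1,1,1,1,1,1,1,1,1,1,1,1,1,2).

Now H_k = ker ∂_k / im ∂_{k+1}, so:

  H_0: rank C_0 − rank ∂_1 = 9 − 8 = 1, and the invariant factors of ∂_1 are all 1, so H_0 = Z.
  H_1: rank ker ∂_1 − rank ∂_2 = (27 − 8) − 18 = 1, and ∂_2 has invariant factor 2 > 1, so H_1 = Z ⊕ Z/2.
  H_2: rank ker ∂_2 − rank ∂_3 = (18 − 18) − 0 = 0, and there is no ∂_3, so H_2 = 0.

As a check, the Euler characteristic is 9 − 27 + 18 = 0, which agrees with 1 − 1 + 0 = 0.
(K is a triangulation of the Klein bottle.)

H_0 ≅ Z,  H_1 ≅ Z ⊕ Z/2,  H_2 = 0.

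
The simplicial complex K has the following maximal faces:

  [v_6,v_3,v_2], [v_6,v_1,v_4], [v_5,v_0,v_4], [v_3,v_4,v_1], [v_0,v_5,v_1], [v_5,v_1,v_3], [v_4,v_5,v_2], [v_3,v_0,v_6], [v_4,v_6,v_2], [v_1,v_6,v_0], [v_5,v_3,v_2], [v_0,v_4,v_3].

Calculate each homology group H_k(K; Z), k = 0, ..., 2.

Order the vertices as v_0 < v_1 < v_2 < v_3 < v_4 < v_5 < v_6. Listing each simplex with vertices in this order, K has dimension 2 with simplices:

  0-simplices (7): [v_0], [v_1], [v_2], [v_3], [v_4], [v_5], [v_6]
  1-simplices (18): (18 of them)
  2-simplices (12): (12 of them)

giving chain groups C_0 ≅ Z^7, C_1 ≅ Z^18, C_2 ≅ Z^12.

Boundary ∂_1: C_1 → C_0 maps an edge to its endpoints' difference, ∂[p,q] = q − p.
The 7×18 boundary matrix has rank 6 and Smith normal form diag(1,1,1,1,1,1).

∂_2: C_2 → C_1 maps a triangle to the signed sum of its edges. For instance
  ∂[v_1,v_4,v_6] = [v_4,v_6] − [v_1,v_6] + [v_1,v_4],
  ∂[v_2,v_4,v_5] = [v_4,v_5] − [v_2,v_5] + [v_2,v_4].
This gives a 18×12 integer matrix of rank 12; reducing to Smith normal form yields diagonal entries (1,1,1,1,1,1,1,1,1,1,1,2).

Now H_k = ker ∂_k / im ∂_{k+1}, so:

  H_0: rank C_0 − rank ∂_1 = 7 − 6 = 1, and the invariant factors of ∂_1 are all 1, so H_0 = Z.
  H_1: rank ker ∂_1 − rank ∂_2 = (18 − 6) − 12 = 0, and ∂_2 has invariant factor 2 > 1, so H_1 = Z/2.
  H_2: rank ker ∂_2 − rank ∂_3 = (12 − 12) − 0 = 0, and there is no ∂_3, so H_2 = 0.

(K is a triangulation of the real projective plane RP^2.)

H_0 ≅ Z,  H_1 ≅ Z/2,  H_2 = 0.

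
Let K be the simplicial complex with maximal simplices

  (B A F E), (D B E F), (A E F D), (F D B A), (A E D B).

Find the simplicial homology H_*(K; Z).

H_0 ≅ Z,  H_1 = 0,  H_2 = 0,  H_3 ≅ Z.

Order the vertices as A < B < D < E < F. Listing each simplex with vertices in this order, K has dimension 3 with simplices:

  0-simplices (5): A, B, D, E, F
  1-simplices (10): AB, AD, AE, AF, BD, BE, BF, DE, DF, EF
  2-simplices (10): ABD, ABE, ABF, ADE, ADF, AEF, BDE, BDF, BEF, DEF
  3-simplices (5): ABDE, ABDF, ABEF, ADEF, BDEF

Hence C_0 ≅ Z^5, C_1 ≅ Z^10, C_2 ≅ Z^10, C_3 ≅ Z^5.

Boundary ∂_1: C_1 → C_0 maps an edge to its endpoints' difference, ∂[p,q] = q − p.
The 5×10 boundary matrix has rank 4 and Smith normal form diag(1,1,1,1).

Boundary ∂_2: C_2 → C_1 maps a triangle to the signed sum of its edges. For instance
  ∂ABE = BE − AE + AB,
  ∂ADF = DF − AF + AD.
The resulting 10×10 matrix has rank 6, and its Smith normal form has invariant factors (1,1,1,1,1,1).

The boundary map ∂_3: C_3 → C_2 sends each 3-simplex σ to the alternating sum Σ_i (−1)^i (σ with its i-th vertex removed). For instance
  ∂ADEF = DEF − AEF + ADF − ADE,
  ∂ABDF = BDF − ADF + ABF − ABD.
The resulting 10×5 matrix has rank 4, and its Smith normal form has invariant factors (1,1,1,1).

Reading off H_k = ker ∂_k / im ∂_{k+1}:

  H_0: rank C_0 − rank ∂_1 = 5 − 4 = 1, and the invariant factors of ∂_1 are all 1, so H_0 = Z.
  H_1: rank ker ∂_1 − rank ∂_2 = (10 − 4) − 6 = 0, and the invariant factors of ∂_2 are all 1, so H_1 = 0.
  H_2: rank ker ∂_2 − rank ∂_3 = (10 − 6) − 4 = 0, and the invariant factors of ∂_3 are all 1, so H_2 = 0.
  H_3: rank ker ∂_3 − rank ∂_4 = (5 − 4) − 0 = 1, and there is no ∂_4, so H_3 = Z.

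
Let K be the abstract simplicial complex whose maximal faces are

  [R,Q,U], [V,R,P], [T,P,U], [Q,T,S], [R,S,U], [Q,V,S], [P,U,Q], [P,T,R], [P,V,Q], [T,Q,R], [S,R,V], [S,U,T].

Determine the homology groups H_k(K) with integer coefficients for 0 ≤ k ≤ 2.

Take the total order P < Q < R < S < T < U < V on the vertex set. Then K (dimension 2) consists of the simplices:

  0-simplices (7): P, Q, R, S, T, U, V
  1-simplices (18): PQ, PR, PT, PU, PV, QR, QS, QT, QU, QV, RS, RT, RU, RV, ST, SU, SV, TU
  2-simplices (12): PQU, PQV, PRT, PRV, PTU, QRT, QRU, QST, QSV, RSU, RSV, STU

giving chain groups C_0 ≅ Z^7, C_1 ≅ Z^18, C_2 ≅ Z^12.

∂_1: C_1 → C_0 is given by ∂[p,q] = [q] − [p].
As a 7×18 matrix over Z this has rank 6, with invariant factors (1,1,1,1,1,1).

Boundary ∂_2: C_2 → C_1 sends each 2-simplex [p,q,r] to [q,r] − [p,r] + [p,q]. For instance
  ∂PRV = RV − PV + PR,
  ∂PQU = QU − PU + PQ.
The 18×12 boundary matrix has rank 12 and Smith normal form diag(1,1,1,1,1,1,1,1,1,1,1,2).

From H_k ≅ ker(∂_k) / im(∂_{k+1}) we obtain:

  H_0: rank C_0 − rank ∂_1 = 7 − 6 = 1, and the invariant factors of ∂_1 are all 1, so H_0 = Z.
  H_1: rank ker ∂_1 − rank ∂_2 = (18 − 6) − 12 = 0, and ∂_2 has invariant factor 2 > 1, so H_1 = Z/2.
  H_2: rank ker ∂_2 − rank ∂_3 = (12 − 12) − 0 = 0, and there is no ∂_3, so H_2 = 0.

As a check, the Euler characteristic is 7 − 18 + 12 = 1, which agrees with 1 − 0 + 0 = 1.
(K is a triangulation of the real projective plane RP^2.)

H_0 = Z,  H_1 = Z/2,  H_2 = 0.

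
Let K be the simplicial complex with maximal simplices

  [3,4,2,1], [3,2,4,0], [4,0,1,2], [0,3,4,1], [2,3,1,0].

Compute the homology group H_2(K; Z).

Take the total order 0 < 1 < 2 < 3 < 4 on the vertex set. Then K (dimension 3) consists of the simplices:

  0-simplices (5): [0], [1], [2], [3], [4]
  1-simplices (10): [0,1], [0,2], [0,3], [0,4], [1,2], [1,3], [1,4], [2,3], [2,4], [3,4]
  2-simplices (10): [0,1,2], [0,1,3], [0,1,4], [0,2,3], [0,2,4], [0,3,4], [1,2,3], [1,2,4], [1,3,4], [2,3,4]
  3-simplices (5): [0,1,2,3], [0,1,2,4], [0,1,3,4], [0,2,3,4], [1,2,3,4]

so the chain groups are C_0 ≅ Z^5, C_1 ≅ Z^10, C_2 ≅ Z^10, C_3 ≅ Z^5.

Boundary ∂_1: C_1 → C_0 sends each edge [p,q] (with p < q) to q − p.
The resulting 5×10 matrix has rank 4, and its Smith normal form has invariant factors (1,1,1,1).

Boundary ∂_2: C_2 → C_1 acts by ∂[p,q,r] = [q,r] − [p,r] + [p,q]. For instance
  ∂[0,1,2] = [1,2] − [0,2] + [0,1],
  ∂[0,2,4] = [2,4] − [0,4] + [0,2].
The resulting 10×10 matrix has rank 6, and its Smith normal form has invariant factors (1,1,1,1,1,1).

Boundary ∂_3: C_3 → C_2 sends each 3-simplex σ to the alternating sum Σ_i (−1)^i (σ with its i-th vertex removed). For instance
  ∂[0,1,2,4] = [1,2,4] − [0,2,4] + [0,1,4] − [0,1,2],
  ∂[1,2,3,4] = [2,3,4] − [1,3,4] + [1,2,4] − [1,2,3].
As a 10×5 matrix over Z this has rank 4, with invariant factors (1,1,1,1).

Computing H_k = (kernel of ∂_k) / (image of ∂_{k+1}):

  H_2: rank ker ∂_2 − rank ∂_3 = (10 − 6) − 4 = 0, and the invariant factors of ∂_3 are all 1, so H_2 ≅ 0.

H_2 = 0.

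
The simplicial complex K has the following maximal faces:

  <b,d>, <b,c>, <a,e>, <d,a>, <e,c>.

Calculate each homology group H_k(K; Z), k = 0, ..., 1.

Order the vertices as a < b < c < d < e. Listing each simplex with vertices in this order, K has dimension 1 with simplices:

  0-simplices (5): a, b, c, d, e
  1-simplices (5): ad, ae, bc, bd, ce

so the chain groups are C_0 ≅ Z^5, C_1 ≅ Z^5.

The boundary map ∂_1: C_1 → C_0 maps an edge to its endpoints' difference, ∂[p,q] = q − p.
This gives a 5×5 integer matrix of rank 4; reducing to Smith normal form yields diagonal entries (1,1,1,1).

Reading off H_k = ker ∂_k / im ∂_{k+1}:

  H_0: rank C_0 − rank ∂_1 = 5 − 4 = 1, and the invariant factors of ∂_1 are all 1, so H_0 ≅ Z.
  H_1: rank ker ∂_1 − rank ∂_2 = (5 − 4) − 0 = 1, and there is no ∂_2, so H_1 ≅ Z.

H_0 = Z,  H_1 = Z.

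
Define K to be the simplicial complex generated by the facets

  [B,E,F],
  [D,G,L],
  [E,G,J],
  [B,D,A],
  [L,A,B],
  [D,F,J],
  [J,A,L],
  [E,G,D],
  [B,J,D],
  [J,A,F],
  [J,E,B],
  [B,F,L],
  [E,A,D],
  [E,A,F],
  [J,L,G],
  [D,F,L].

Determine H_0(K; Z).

H_0 ≅ Z.

We work with the vertex ordering A < B < D < E < F < G < J < L. The simplices of K, each written with vertices in increasing order, are:

  0-simplices (8): A, B, D, E, F, G, J, L
  1-simplices (24): AB, AD, AE, AF, AJ, AL, BD, BE, BF, BJ, BL, DE, DF, DG, DJ, DL, EF, EG, EJ, FJ, FL, GJ, GL, JL
  2-simplices (16): ABD, ABL, ADE, AEF, AFJ, AJL, BDJ, BEF, BEJ, BFL, DEG, DFJ, DFL, DGL, EGJ, GJL

giving chain groups C_0 ≅ Z^8, C_1 ≅ Z^24, C_2 ≅ Z^16.

The boundary map ∂_1: C_1 → C_0 maps an edge to its endpoints' difference, ∂[p,q] = q − p.
As a 8×24 matrix over Z this has rank 7, with invariant factors (1,1,1,1,1,1,1).

The boundary map ∂_2: C_2 → C_1 acts by ∂[p,q,r] = [q,r] − [p,r] + [p,q]. For instance
  ∂DGL = GL − DL + DG,
  ∂BEF = EF − BF + BE.
This gives a 24×16 integer matrix of rank 15; reducing to Smith normal form yields diagonal entries (1,1,1,1,1,1,1,1,1,1,1,1,1,1,1).

Now H_k = ker ∂_k / im ∂_{k+1}, so:

  H_0: rank C_0 − rank ∂_1 = 8 − 7 = 1, and the invariant factors of ∂_1 are all 1, so H_0 = Z.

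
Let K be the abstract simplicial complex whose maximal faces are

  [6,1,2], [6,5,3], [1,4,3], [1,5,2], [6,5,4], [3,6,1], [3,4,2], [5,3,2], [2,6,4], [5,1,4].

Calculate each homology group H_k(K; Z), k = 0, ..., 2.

H_0 ≅ Z,  H_1 ≅ Z/2,  H_2 = 0.

Take the total order 1 < 2 < 3 < 4 < 5 < 6 on the vertex set. Then K (dimension 2) consists of the simplices:

  0-simplices (6): [1], [2], [3], [4], [5], [6]
  1-simplices (15): [1,2], [1,3], [1,4], [1,5], [1,6], [2,3], [2,4], [2,5], [2,6], [3,4], [3,5], [3,6], [4,5], [4,6], [5,6]
  2-simplices (10): [1,2,5], [1,2,6], [1,3,4], [1,3,6], [1,4,5], [2,3,4], [2,3,5], [2,4,6], [3,5,6], [4,5,6]

so the chain groups are C_0 ≅ Z^6, C_1 ≅ Z^15, C_2 ≅ Z^10.

The boundary map ∂_1: C_1 → C_0 is given by ∂[p,q] = [q] − [p].
As a 6×15 matrix over Z this has rank 5, with invariant factors (1,1,1,1,1).

Boundary ∂_2: C_2 → C_1 acts by ∂[p,q,r] = [q,r] − [p,r] + [p,q]. For instance
  ∂[2,4,6] = [4,6] − [2,6] + [2,4],
  ∂[1,2,5] = [2,5] − [1,5] + [1,2].
The 15×10 boundary matrix has rank 10 and Smith normal form diag(1,1,1,1,1,1,1,1,1,2).

Computing H_k = (kernel of ∂_k) / (image of ∂_{k+1}):

  H_0: rank C_0 − rank ∂_1 = 6 − 5 = 1, and the invariant factors of ∂_1 are all 1, so H_0 = Z.
  H_1: rank ker ∂_1 − rank ∂_2 = (15 − 5) − 10 = 0, and ∂_2 has invariant factor 2 > 1, so H_1 = Z/2.
  H_2: rank ker ∂_2 − rank ∂_3 = (10 − 10) − 0 = 0, and there is no ∂_3, so H_2 = 0.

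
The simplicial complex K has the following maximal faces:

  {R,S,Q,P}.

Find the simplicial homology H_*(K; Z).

H_0 ≅ Z,  H_1 = 0,  H_2 = 0,  H_3 = 0.

Fix the vertex order P < Q < R < S and write every simplex with vertices in increasing order. Then dim K = 3 and the simplices of K are:

  0-simplices (4): P, Q, R, S
  1-simplices (6): PQ, PR, PS, QR, QS, RS
  2-simplices (4): PQR, PQS, PRS, QRS
  3-simplices (1): PQRS

so the chain groups are C_0 ≅ Z^4, C_1 ≅ Z^6, C_2 ≅ Z^4, C_3 ≅ Z^1.

∂_1: C_1 → C_0 is given by ∂[p,q] = [q] − [p].
This gives a 4×6 integer matrix of rank 3; reducing to Smith normal form yields diagonal entries (1,1,1).

∂_2: C_2 → C_1 maps a triangle to the signed sum of its edges. For instance
  ∂PRS = RS − PS + PR,
  ∂QRS = RS − QS + QR.
This gives a 6×4 integer matrix of rank 3; reducing to Smith normal form yields diagonal entries (1,1,1).

Boundary ∂_3: C_3 → C_2 sends each 3-simplex σ to the alternating sum Σ_i (−1)^i (σ with its i-th vertex removed). For instance
  ∂PQRS = QRS − PRS + PQS − PQR.
The resulting 4×1 matrix has rank 1, and its Smith normal form has invariant factors (1).

Reading off H_k = ker ∂_k / im ∂_{k+1}:

  H_0: rank C_0 − rank ∂_1 = 4 − 3 = 1, and the invariant factors of ∂_1 are all 1, so H_0 ≅ Z.
  H_1: rank ker ∂_1 − rank ∂_2 = (6 − 3) − 3 = 0, and the invariant factors of ∂_2 are all 1, so H_1 ≅ 0.
  H_2: rank ker ∂_2 − rank ∂_3 = (4 − 3) − 1 = 0, and the invariant factors of ∂_3 are all 1, so H_2 ≅ 0.
  H_3: rank ker ∂_3 − rank ∂_4 = (1 − 1) − 0 = 0, and there is no ∂_4, so H_3 ≅ 0.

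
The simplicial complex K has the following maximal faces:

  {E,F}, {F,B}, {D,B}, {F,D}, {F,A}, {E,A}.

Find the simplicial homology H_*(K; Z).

Order the vertices as A < B < D < E < F. Listing each simplex with vertices in this order, K has dimension 1 with simplices:

  0-simplices (5): A, B, D, E, F
  1-simplices (6): AE, AF, BD, BF, DF, EF

giving chain groups C_0 ≅ Z^5, C_1 ≅ Z^6.

The boundary map ∂_1: C_1 → C_0 sends each edge [p,q] (with p < q) to q − p. For instance
  ∂BF = F − B.
The resulting 5×6 matrix has rank 4, and its Smith normal form has invariant factors (1,1,1,1).

Now H_k = ker ∂_k / im ∂_{k+1}, so:

  H_0: rank C_0 − rank ∂_1 = 5 − 4 = 1, and the invariant factors of ∂_1 are all 1, so H_0 ≅ Z.
  H_1: rank ker ∂_1 − rank ∂_2 = (6 − 4) − 0 = 2, and there is no ∂_2, so H_1 ≅ Z^2.

H_0 = Z,  H_1 = Z^2.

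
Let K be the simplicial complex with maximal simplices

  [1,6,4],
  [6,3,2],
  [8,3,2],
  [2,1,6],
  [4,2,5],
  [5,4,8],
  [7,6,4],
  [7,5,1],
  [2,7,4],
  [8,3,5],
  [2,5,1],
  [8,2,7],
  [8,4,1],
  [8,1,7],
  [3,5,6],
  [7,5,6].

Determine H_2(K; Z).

H_2 = Z.

Take the total order 1 < 2 < 3 < 4 < 5 < 6 < 7 < 8 on the vertex set. Then K (dimension 2) consists of the simplices:

  0-simplices (8): [1], [2], [3], [4], [5], [6], [7], [8]
  1-simplices (24): (24 of them)
  2-simplices (16): [1,2,5], [1,2,6], [1,4,6], [1,4,8], [1,5,7], [1,7,8], [2,3,6], [2,3,8], [2,4,5], [2,4,7], [2,7,8], [3,5,6], [3,5,8], [4,5,8], [4,6,7], [5,6,7]

so the chain groups are C_0 ≅ Z^8, C_1 ≅ Z^24, C_2 ≅ Z^16.

∂_1: C_1 → C_0 sends each edge [p,q] (with p < q) to q − p.
The 8×24 boundary matrix has rank 7 and Smith normal form diag(1,1,1,1,1,1,1).

Boundary ∂_2: C_2 → C_1 maps a triangle to the signed sum of its edges. For instance
  ∂[2,3,8] = [3,8] − [2,8] + [2,3],
  ∂[2,4,7] = [4,7] − [2,7] + [2,4].
The resulting 24×16 matrix has rank 15, and its Smith normal form has invariant factors (1,1,1,1,1,1,1,1,1,1,1,1,1,1,1).

From H_k ≅ ker(∂_k) / im(∂_{k+1}) we obtain:

  H_2: rank ker ∂_2 − rank ∂_3 = (16 − 15) − 0 = 1, and there is no ∂_3, so H_2 ≅ Z.

(K is a triangulation of the torus T^2.)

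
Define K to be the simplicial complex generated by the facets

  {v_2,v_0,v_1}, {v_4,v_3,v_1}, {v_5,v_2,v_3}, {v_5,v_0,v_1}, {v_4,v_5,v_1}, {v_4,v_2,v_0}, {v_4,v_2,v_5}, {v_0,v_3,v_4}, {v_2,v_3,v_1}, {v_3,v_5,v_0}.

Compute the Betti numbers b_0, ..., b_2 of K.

b_0 = 1, b_1 = 0, b_2 = 0.

Fix the vertex order v_0 < v_1 < v_2 < v_3 < v_4 < v_5 and write every simplex with vertices in increasing order. Then dim K = 2 and the simplices of K are:

  0-simplices (6): [v_0], [v_1], [v_2], [v_3], [v_4], [v_5]
  1-simplices (15): (15 of them)
  2-simplices (10): [v_0,v_1,v_2], [v_0,v_1,v_5], [v_0,v_2,v_4], [v_0,v_3,v_4], [v_0,v_3,v_5], [v_1,v_2,v_3], [v_1,v_3,v_4], [v_1,v_4,v_5], [v_2,v_3,v_5], [v_2,v_4,v_5]

Hence C_0 ≅ Z^6, C_1 ≅ Z^15, C_2 ≅ Z^10.

∂_1: C_1 → C_0 sends each edge [p,q] (with p < q) to q − p.
The resulting 6×15 matrix has rank 5, and its Smith normal form has invariant factors (1,1,1,1,1).

∂_2: C_2 → C_1 sends each 2-simplex [p,q,r] to [q,r] − [p,r] + [p,q]. For instance
  ∂[v_2,v_4,v_5] = [v_4,v_5] − [v_2,v_5] + [v_2,v_4],
  ∂[v_1,v_2,v_3] = [v_2,v_3] − [v_1,v_3] + [v_1,v_2].
The resulting 15×10 matrix has rank 10, and its Smith normal form has invariant factors (1,1,1,1,1,1,1,1,1,2).

Reading off H_k = ker ∂_k / im ∂_{k+1}:

  H_0: rank C_0 − rank ∂_1 = 6 − 5 = 1, and the invariant factors of ∂_1 are all 1, so H_0 ≅ Z.
  H_1: rank ker ∂_1 − rank ∂_2 = (15 − 5) − 10 = 0, and ∂_2 has invariant factor 2 > 1, so H_1 ≅ Z/2.
  H_2: rank ker ∂_2 − rank ∂_3 = (10 − 10) − 0 = 0, and there is no ∂_3, so H_2 ≅ 0.

(K is a triangulation of the real projective plane RP^2.)

Hence the Betti numbers are b_0 = 1, b_1 = 0, b_2 = 0.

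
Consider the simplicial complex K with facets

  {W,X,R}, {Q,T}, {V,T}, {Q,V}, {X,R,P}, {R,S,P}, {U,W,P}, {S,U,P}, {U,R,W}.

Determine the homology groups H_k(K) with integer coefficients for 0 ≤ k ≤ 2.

We work with the vertex ordering P < Q < R < S < T < U < V < W < X. The simplices of K, each written with vertices in increasing order, are:

  0-simplices (9): P, Q, R, S, T, U, V, W, X
  1-simplices (15): PR, PS, PU, PW, PX, QT, QV, RS, RU, RW, RX, SU, TV, UW, WX
  2-simplices (6): PRS, PRX, PSU, PUW, RUW, RWX

so the chain groups are C_0 ≅ Z^9, C_1 ≅ Z^15, C_2 ≅ Z^6.

Boundary ∂_1: C_1 → C_0 sends each edge [p,q] (with p < q) to q − p.
As a 9×15 matrix over Z this has rank 7, with invariant factors (1,1,1,1,1,1,1).

The boundary map ∂_2: C_2 → C_1 sends each 2-simplex [p,q,r] to [q,r] − [p,r] + [p,q]. For instance
  ∂PRX = RX − PX + PR,
  ∂PUW = UW − PW + PU.
The 15×6 boundary matrix has rank 6 and Smith normal form diag(1,1,1,1,1,1).

From H_k ≅ ker(∂_k) / im(∂_{k+1}) we obtain:

  H_0: rank C_0 − rank ∂_1 = 9 − 7 = 2, and the invariant factors of ∂_1 are all 1, so H_0 = Z^2.
  H_1: rank ker ∂_1 − rank ∂_2 = (15 − 7) − 6 = 2, and the invariant factors of ∂_2 are all 1, so H_1 = Z^2.
  H_2: rank ker ∂_2 − rank ∂_3 = (6 − 6) − 0 = 0, and there is no ∂_3, so H_2 = 0.

As a check, the Euler characteristic is 9 − 15 + 6 = 0, which agrees with 2 − 2 + 0 = 0.

H_0 ≅ Z^2,  H_1 ≅ Z^2,  H_2 = 0.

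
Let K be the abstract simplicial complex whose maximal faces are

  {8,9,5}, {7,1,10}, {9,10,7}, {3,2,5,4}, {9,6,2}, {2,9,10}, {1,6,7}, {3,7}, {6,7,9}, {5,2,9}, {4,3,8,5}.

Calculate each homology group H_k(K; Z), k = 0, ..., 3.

Fix the vertex order 1 < 2 < 3 < 4 < 5 < 6 < 7 < 8 < 9 < 10 and write every simplex with vertices in increasing order. Then dim K = 3 and the simplices of K are:

  0-simplices (10): [1], [2], [3], [4], [5], [6], [7], [8], [9], [10]
  1-simplices (23): (23 of them)
  2-simplices (15): [1,6,7], [1,7,10], [2,3,4], [2,3,5], [2,4,5], [2,5,9], [2,6,9], [2,9,10], [3,4,5], [3,4,8], [3,5,8], [4,5,8], [5,8,9], [6,7,9], [7,9,10]
  3-simplices (2): [2,3,4,5], [3,4,5,8]

so the chain groups are C_0 ≅ Z^10, C_1 ≅ Z^23, C_2 ≅ Z^15, C_3 ≅ Z^2.

The boundary map ∂_1: C_1 → C_0 maps an edge to its endpoints' difference, ∂[p,q] = q − p. For instance
  ∂[2,5] = [5] − [2].
The 10×23 boundary matrix has rank 9 and Smith normal form diag(1,1,1,1,1,1,1,1,1).

Boundary ∂_2: C_2 → C_1 acts by ∂[p,q,r] = [q,r] − [p,r] + [p,q]. For instance
  ∂[3,4,8] = [4,8] − [3,8] + [3,4],
  ∂[3,5,8] = [5,8] − [3,8] + [3,5].
The resulting 23×15 matrix has rank 13, and its Smith normal form has invariant factors (1,1,1,1,1,1,1,1,1,1,1,1,1).

The boundary map ∂_3: C_3 → C_2 sends each 3-simplex σ to the alternating sum Σ_i (−1)^i (σ with its i-th vertex removed). For instance
  ∂[2,3,4,5] = [3,4,5] − [2,4,5] + [2,3,5] − [2,3,4],
  ∂[3,4,5,8] = [4,5,8] − [3,5,8] + [3,4,8] − [3,4,5].
The resulting 15×2 matrix has rank 2, and its Smith normal form has invariant factors (1,1).

Reading off H_k = ker ∂_k / im ∂_{k+1}:

  H_0: rank C_0 − rank ∂_1 = 10 − 9 = 1, and the invariant factors of ∂_1 are all 1, so H_0 = Z.
  H_1: rank ker ∂_1 − rank ∂_2 = (23 − 9) − 13 = 1, and the invariant factors of ∂_2 are all 1, so H_1 = Z.
  H_2: rank ker ∂_2 − rank ∂_3 = (15 − 13) − 2 = 0, and the invariant factors of ∂_3 are all 1, so H_2 = 0.
  H_3: rank ker ∂_3 − rank ∂_4 = (2 − 2) − 0 = 0, and there is no ∂_4, so H_3 = 0.

As a check, the Euler characteristic is 10 − 23 + 15 − 2 = 0, which agrees with 1 − 1 + 0 − 0 = 0.

H_0 ≅ Z,  H_1 ≅ Z,  H_2 = 0,  H_3 = 0.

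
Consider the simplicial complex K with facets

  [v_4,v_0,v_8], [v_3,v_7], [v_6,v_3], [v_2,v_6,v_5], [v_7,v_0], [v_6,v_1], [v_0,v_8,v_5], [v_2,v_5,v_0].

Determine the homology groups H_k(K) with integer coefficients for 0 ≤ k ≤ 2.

H_0 ≅ Z,  H_1 ≅ Z,  H_2 = 0.

Fix the vertex order v_0 < v_1 < v_2 < v_3 < v_4 < v_5 < v_6 < v_7 < v_8 and write every simplex with vertices in increasing order. Then dim K = 2 and the simplices of K are:

  0-simplices (9): [v_0], [v_1], [v_2], [v_3], [v_4], [v_5], [v_6], [v_7], [v_8]
  1-simplices (13): [v_0,v_2], [v_0,v_4], [v_0,v_5], [v_0,v_7], [v_0,v_8], [v_1,v_6], [v_2,v_5], [v_2,v_6], [v_3,v_6], [v_3,v_7], [v_4,v_8], [v_5,v_6], [v_5,v_8]
  2-simplices (4): [v_0,v_2,v_5], [v_0,v_4,v_8], [v_0,v_5,v_8], [v_2,v_5,v_6]

so the chain groups are C_0 ≅ Z^9, C_1 ≅ Z^13, C_2 ≅ Z^4.

The boundary map ∂_1: C_1 → C_0 maps an edge to its endpoints' difference, ∂[p,q] = q − p. For instance
  ∂[v_4,v_8] = [v_8] − [v_4].
This gives a 9×13 integer matrix of rank 8; reducing to Smith normal form yields diagonal entries (1,1,1,1,1,1,1,1).

Boundary ∂_2: C_2 → C_1 maps a triangle to the signed sum of its edges. For instance
  ∂[v_2,v_5,v_6] = [v_5,v_6] − [v_2,v_6] + [v_2,v_5],
  ∂[v_0,v_5,v_8] = [v_5,v_8] − [v_0,v_8] + [v_0,v_5].
The resulting 13×4 matrix has rank 4, and its Smith normal form has invariant factors (1,1,1,1).

Now H_k = ker ∂_k / im ∂_{k+1}, so:

  H_0: rank C_0 − rank ∂_1 = 9 − 8 = 1, and the invariant factors of ∂_1 are all 1, so H_0 ≅ Z.
  H_1: rank ker ∂_1 − rank ∂_2 = (13 − 8) − 4 = 1, and the invariant factors of ∂_2 are all 1, so H_1 ≅ Z.
  H_2: rank ker ∂_2 − rank ∂_3 = (4 − 4) − 0 = 0, and there is no ∂_3, so H_2 ≅ 0.

As a check, the Euler characteristic is 9 − 13 + 4 = 0, which agrees with 1 − 1 + 0 = 0.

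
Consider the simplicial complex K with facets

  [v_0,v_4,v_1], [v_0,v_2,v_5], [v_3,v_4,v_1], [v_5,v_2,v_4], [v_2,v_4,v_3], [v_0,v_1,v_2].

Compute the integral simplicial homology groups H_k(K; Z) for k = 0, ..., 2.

H_0 ≅ Z,  H_1 ≅ Z,  H_2 = 0.

Take the total order v_0 < v_1 < v_2 < v_3 < v_4 < v_5 on the vertex set. Then K (dimension 2) consists of the simplices:

  0-simplices (6): [v_0], [v_1], [v_2], [v_3], [v_4], [v_5]
  1-simplices (12): [v_0,v_1], [v_0,v_2], [v_0,v_4], [v_0,v_5], [v_1,v_2], [v_1,v_3], [v_1,v_4], [v_2,v_3], [v_2,v_4], [v_2,v_5], [v_3,v_4], [v_4,v_5]
  2-simplices (6): [v_0,v_1,v_2], [v_0,v_1,v_4], [v_0,v_2,v_5], [v_1,v_3,v_4], [v_2,v_3,v_4], [v_2,v_4,v_5]

so the chain groups are C_0 ≅ Z^6, C_1 ≅ Z^12, C_2 ≅ Z^6.

∂_1: C_1 → C_0 maps an edge to its endpoints' difference, ∂[p,q] = q − p.
The 6×12 boundary matrix has rank 5 and Smith normal form diag(1,1,1,1,1).

Boundary ∂_2: C_2 → C_1 maps a triangle to the signed sum of its edges. For instance
  ∂[v_2,v_3,v_4] = [v_3,v_4] − [v_2,v_4] + [v_2,v_3],
  ∂[v_0,v_2,v_5] = [v_2,v_5] − [v_0,v_5] + [v_0,v_2].
The resulting 12×6 matrix has rank 6, and its Smith normal form has invariant factors (1,1,1,1,1,1).

Computing H_k = (kernel of ∂_k) / (image of ∂_{k+1}):

  H_0: rank C_0 − rank ∂_1 = 6 − 5 = 1, and the invariant factors of ∂_1 are all 1, so H_0 = Z.
  H_1: rank ker ∂_1 − rank ∂_2 = (12 − 5) − 6 = 1, and the invariant factors of ∂_2 are all 1, so H_1 = Z.
  H_2: rank ker ∂_2 − rank ∂_3 = (6 − 6) − 0 = 0, and there is no ∂_3, so H_2 = 0.

(K is a triangulation of the cylinder S^1 x I.)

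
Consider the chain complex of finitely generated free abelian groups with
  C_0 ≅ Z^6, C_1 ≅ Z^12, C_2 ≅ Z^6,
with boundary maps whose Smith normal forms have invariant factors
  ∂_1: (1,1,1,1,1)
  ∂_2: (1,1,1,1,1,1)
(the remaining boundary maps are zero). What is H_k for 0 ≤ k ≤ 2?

H_0: b_0 = 6 − 0 − 5 = 1; torsion from ∂_1 factors > 1: none. So H_0 = Z.
H_1: b_1 = 12 − 5 − 6 = 1; torsion from ∂_2 factors > 1: none. So H_1 = Z.
H_2: b_2 = 6 − 6 − 0 = 0; torsion from ∂_3 factors > 1: none. So H_2 = 0.

H_0 = Z,  H_1 = Z,  H_2 = 0.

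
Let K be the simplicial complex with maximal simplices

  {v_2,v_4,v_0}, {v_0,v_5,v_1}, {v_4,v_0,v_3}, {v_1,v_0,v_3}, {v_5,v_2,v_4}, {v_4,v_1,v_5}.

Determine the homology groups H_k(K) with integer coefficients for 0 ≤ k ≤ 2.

H_0 ≅ Z,  H_1 ≅ Z,  H_2 = 0.

We work with the vertex ordering v_0 < v_1 < v_2 < v_3 < v_4 < v_5. The simplices of K, each written with vertices in increasing order, are:

  0-simplices (6): [v_0], [v_1], [v_2], [v_3], [v_4], [v_5]
  1-simplices (12): [v_0,v_1], [v_0,v_2], [v_0,v_3], [v_0,v_4], [v_0,v_5], [v_1,v_3], [v_1,v_4], [v_1,v_5], [v_2,v_4], [v_2,v_5], [v_3,v_4], [v_4,v_5]
  2-simplices (6): [v_0,v_1,v_3], [v_0,v_1,v_5], [v_0,v_2,v_4], [v_0,v_3,v_4], [v_1,v_4,v_5], [v_2,v_4,v_5]

so the chain groups are C_0 ≅ Z^6, C_1 ≅ Z^12, C_2 ≅ Z^6.

∂_1: C_1 → C_0 is given by ∂[p,q] = [q] − [p].
The 6×12 boundary matrix has rank 5 and Smith normal form diag(1,1,1,1,1).

Boundary ∂_2: C_2 → C_1 sends each 2-simplex [p,q,r] to [q,r] − [p,r] + [p,q]. For instance
  ∂[v_1,v_4,v_5] = [v_4,v_5] − [v_1,v_5] + [v_1,v_4],
  ∂[v_2,v_4,v_5] = [v_4,v_5] − [v_2,v_5] + [v_2,v_4].
The resulting 12×6 matrix has rank 6, and its Smith normal form has invariant factors (1,1,1,1,1,1).

Reading off H_k = ker ∂_k / im ∂_{k+1}:

  H_0: rank C_0 − rank ∂_1 = 6 − 5 = 1, and the invariant factors of ∂_1 are all 1, so H_0 ≅ Z.
  H_1: rank ker ∂_1 − rank ∂_2 = (12 − 5) − 6 = 1, and the invariant factors of ∂_2 are all 1, so H_1 ≅ Z.
  H_2: rank ker ∂_2 − rank ∂_3 = (6 − 6) − 0 = 0, and there is no ∂_3, so H_2 ≅ 0.

As a check, the Euler characteristic is 6 − 12 + 6 = 0, which agrees with 1 − 1 + 0 = 0.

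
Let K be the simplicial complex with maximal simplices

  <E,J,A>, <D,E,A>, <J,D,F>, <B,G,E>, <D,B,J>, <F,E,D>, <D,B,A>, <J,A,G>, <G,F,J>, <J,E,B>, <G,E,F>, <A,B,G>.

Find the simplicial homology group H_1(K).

We work with the vertex ordering A < B < D < E < F < G < J. The simplices of K, each written with vertices in increasing order, are:

  0-simplices (7): A, B, D, E, F, G, J
  1-simplices (18): AB, AD, AE, AG, AJ, BD, BE, BG, BJ, DE, DF, DJ, EF, EG, EJ, FG, FJ, GJ
  2-simplices (12): ABD, ABG, ADE, AEJ, AGJ, BDJ, BEG, BEJ, DEF, DFJ, EFG, FGJ

giving chain groups C_0 ≅ Z^7, C_1 ≅ Z^18, C_2 ≅ Z^12.

∂_1: C_1 → C_0 is given by ∂[p,q] = [q] − [p]. For instance
  ∂DJ = J − D.
The 7×18 boundary matrix has rank 6 and Smith normal form diag(1,1,1,1,1,1).

∂_2: C_2 → C_1 sends each 2-simplex [p,q,r] to [q,r] − [p,r] + [p,q]. For instance
  ∂AGJ = GJ − AJ + AG,
  ∂DEF = EF − DF + DE.
This gives a 18×12 integer matrix of rank 12; reducing to Smith normal form yields diagonal entries (1,1,1,1,1,1,1,1,1,1,1,2).

From H_k ≅ ker(∂_k) / im(∂_{k+1}) we obtain:

  H_1: rank ker ∂_1 − rank ∂_2 = (18 − 6) − 12 = 0, and ∂_2 has invariant factor 2 > 1, so H_1 ≅ Z/2Z.

(K is a triangulation of the real projective plane RP^2.)

H_1 = Z/2Z.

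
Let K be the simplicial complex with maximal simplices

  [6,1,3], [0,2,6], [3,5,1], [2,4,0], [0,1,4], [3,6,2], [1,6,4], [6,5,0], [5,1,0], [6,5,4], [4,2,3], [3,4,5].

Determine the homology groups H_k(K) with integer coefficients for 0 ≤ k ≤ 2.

K has 7 vertices, 18 edges, 12 triangles.
rank ∂_0 = 0, rank ∂_1 = 6 ⇒ b_0 = 7 − 0 − 6 = 1; all invariant factors of ∂_1 are 1 so no torsion. So H_0 = Z.
rank ∂_1 = 6, rank ∂_2 = 12 ⇒ b_1 = 18 − 6 − 12 = 0; ∂_2 has invariant factor(s) [2] giving torsion. So H_1 = Z/2Z.
rank ∂_2 = 12, rank ∂_3 = 0 ⇒ b_2 = 12 − 12 − 0 = 0. So H_2 = 0.

H_0 = Z,  H_1 = Z/2Z,  H_2 = 0.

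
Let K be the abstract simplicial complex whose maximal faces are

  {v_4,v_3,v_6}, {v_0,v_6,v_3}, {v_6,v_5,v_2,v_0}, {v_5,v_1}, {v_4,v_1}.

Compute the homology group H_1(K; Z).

Order the vertices as v_0 < v_1 < v_2 < v_3 < v_4 < v_5 < v_6. Listing each simplex with vertices in this order, K has dimension 3 with simplices:

  0-simplices (7): [v_0], [v_1], [v_2], [v_3], [v_4], [v_5], [v_6]
  1-simplices (12): [v_0,v_2], [v_0,v_3], [v_0,v_5], [v_0,v_6], [v_1,v_4], [v_1,v_5], [v_2,v_5], [v_2,v_6], [v_3,v_4], [v_3,v_6], [v_4,v_6], [v_5,v_6]
  2-simplices (6): [v_0,v_2,v_5], [v_0,v_2,v_6], [v_0,v_3,v_6], [v_0,v_5,v_6], [v_2,v_5,v_6], [v_3,v_4,v_6]
  3-simplices (1): [v_0,v_2,v_5,v_6]

so the chain groups are C_0 ≅ Z^7, C_1 ≅ Z^12, C_2 ≅ Z^6, C_3 ≅ Z^1.

Boundary ∂_1: C_1 → C_0 is given by ∂[p,q] = [q] − [p]. For instance
  ∂[v_3,v_6] = [v_6] − [v_3].
This gives a 7×12 integer matrix of rank 6; reducing to Smith normal form yields diagonal entries (1,1,1,1,1,1).

The boundary map ∂_2: C_2 → C_1 sends each 2-simplex [p,q,r] to [q,r] − [p,r] + [p,q]. For instance
  ∂[v_0,v_2,v_6] = [v_2,v_6] − [v_0,v_6] + [v_0,v_2],
  ∂[v_0,v_3,v_6] = [v_3,v_6] − [v_0,v_6] + [v_0,v_3].
As a 12×6 matrix over Z this has rank 5, with invariant factors (1,1,1,1,1).

Boundary ∂_3: C_3 → C_2 sends each 3-simplex σ to the alternating sum Σ_i (−1)^i (σ with its i-th vertex removed). For instance
  ∂[v_0,v_2,v_5,v_6] = [v_2,v_5,v_6] − [v_0,v_5,v_6] + [v_0,v_2,v_6] − [v_0,v_2,v_5].
This gives a 6×1 integer matrix of rank 1; reducing to Smith normal form yields diagonal entries (1).

Now H_k = ker ∂_k / im ∂_{k+1}, so:

  H_1: rank ker ∂_1 − rank ∂_2 = (12 − 6) − 5 = 1, and the invariant factors of ∂_2 are all 1, so H_1 ≅ Z.

H_1 ≅ Z.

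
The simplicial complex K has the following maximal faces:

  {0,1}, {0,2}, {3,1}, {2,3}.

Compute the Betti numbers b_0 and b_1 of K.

b_0 = 1, b_1 = 1.

K has 4 vertices, 4 edges.
rank ∂_0 = 0, rank ∂_1 = 3 ⇒ b_0 = 4 − 0 − 3 = 1; all invariant factors of ∂_1 are 1 so no torsion. So H_0 = Z.
rank ∂_1 = 3, rank ∂_2 = 0 ⇒ b_1 = 4 − 3 − 0 = 1. So H_1 = Z.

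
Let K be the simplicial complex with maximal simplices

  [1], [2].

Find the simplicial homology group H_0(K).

H_0 = Z^2.

We work with the vertex ordering 1 < 2. The simplices of K, each written with vertices in increasing order, are:

  0-simplices (2): [1], [2]

Hence C_0 ≅ Z^2.

From H_k ≅ ker(∂_k) / im(∂_{k+1}) we obtain:

  H_0: rank C_0 − rank ∂_1 = 2 − 0 = 2, and there is no ∂_1, so H_0 ≅ Z^2.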